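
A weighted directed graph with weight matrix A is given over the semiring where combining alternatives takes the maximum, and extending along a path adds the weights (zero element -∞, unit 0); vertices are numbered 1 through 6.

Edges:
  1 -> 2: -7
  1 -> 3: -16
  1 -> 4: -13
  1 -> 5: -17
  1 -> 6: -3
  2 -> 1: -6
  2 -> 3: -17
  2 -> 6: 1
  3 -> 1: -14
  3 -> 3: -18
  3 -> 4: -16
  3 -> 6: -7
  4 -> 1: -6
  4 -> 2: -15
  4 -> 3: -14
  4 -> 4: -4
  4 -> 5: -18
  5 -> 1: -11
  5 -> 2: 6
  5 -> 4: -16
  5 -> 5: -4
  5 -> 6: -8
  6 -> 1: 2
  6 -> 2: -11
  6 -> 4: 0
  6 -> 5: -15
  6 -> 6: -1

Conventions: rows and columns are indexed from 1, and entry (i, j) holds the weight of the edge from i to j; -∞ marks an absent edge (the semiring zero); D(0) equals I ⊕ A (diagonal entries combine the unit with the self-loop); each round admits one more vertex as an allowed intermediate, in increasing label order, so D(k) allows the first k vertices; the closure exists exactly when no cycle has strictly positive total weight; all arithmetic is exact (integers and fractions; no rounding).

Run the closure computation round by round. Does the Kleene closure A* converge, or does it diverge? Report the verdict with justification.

D(0):
  [0, -7, -16, -13, -17, -3]
  [-6, 0, -17, -∞, -∞, 1]
  [-14, -∞, 0, -16, -∞, -7]
  [-6, -15, -14, 0, -18, -∞]
  [-11, 6, -∞, -16, 0, -8]
  [2, -11, -∞, 0, -15, 0]
D(1):
  [0, -7, -16, -13, -17, -3]
  [-6, 0, -17, -19, -23, 1]
  [-14, -21, 0, -16, -31, -7]
  [-6, -13, -14, 0, -18, -9]
  [-11, 6, -27, -16, 0, -8]
  [2, -5, -14, 0, -15, 0]
D(2):
  [0, -7, -16, -13, -17, -3]
  [-6, 0, -17, -19, -23, 1]
  [-14, -21, 0, -16, -31, -7]
  [-6, -13, -14, 0, -18, -9]
  [0, 6, -11, -13, 0, 7]
  [2, -5, -14, 0, -15, 0]
D(3):
  [0, -7, -16, -13, -17, -3]
  [-6, 0, -17, -19, -23, 1]
  [-14, -21, 0, -16, -31, -7]
  [-6, -13, -14, 0, -18, -9]
  [0, 6, -11, -13, 0, 7]
  [2, -5, -14, 0, -15, 0]
D(4):
  [0, -7, -16, -13, -17, -3]
  [-6, 0, -17, -19, -23, 1]
  [-14, -21, 0, -16, -31, -7]
  [-6, -13, -14, 0, -18, -9]
  [0, 6, -11, -13, 0, 7]
  [2, -5, -14, 0, -15, 0]
D(5):
  [0, -7, -16, -13, -17, -3]
  [-6, 0, -17, -19, -23, 1]
  [-14, -21, 0, -16, -31, -7]
  [-6, -12, -14, 0, -18, -9]
  [0, 6, -11, -13, 0, 7]
  [2, -5, -14, 0, -15, 0]
D(6):
  [0, -7, -16, -3, -17, -3]
  [3, 0, -13, 1, -14, 1]
  [-5, -12, 0, -7, -22, -7]
  [-6, -12, -14, 0, -18, -9]
  [9, 6, -7, 7, 0, 7]
  [2, -5, -14, 0, -15, 0]
Key observation: every diagonal entry stays at the unit through all rounds, so no improving cycle exists.
Answer: CONVERGES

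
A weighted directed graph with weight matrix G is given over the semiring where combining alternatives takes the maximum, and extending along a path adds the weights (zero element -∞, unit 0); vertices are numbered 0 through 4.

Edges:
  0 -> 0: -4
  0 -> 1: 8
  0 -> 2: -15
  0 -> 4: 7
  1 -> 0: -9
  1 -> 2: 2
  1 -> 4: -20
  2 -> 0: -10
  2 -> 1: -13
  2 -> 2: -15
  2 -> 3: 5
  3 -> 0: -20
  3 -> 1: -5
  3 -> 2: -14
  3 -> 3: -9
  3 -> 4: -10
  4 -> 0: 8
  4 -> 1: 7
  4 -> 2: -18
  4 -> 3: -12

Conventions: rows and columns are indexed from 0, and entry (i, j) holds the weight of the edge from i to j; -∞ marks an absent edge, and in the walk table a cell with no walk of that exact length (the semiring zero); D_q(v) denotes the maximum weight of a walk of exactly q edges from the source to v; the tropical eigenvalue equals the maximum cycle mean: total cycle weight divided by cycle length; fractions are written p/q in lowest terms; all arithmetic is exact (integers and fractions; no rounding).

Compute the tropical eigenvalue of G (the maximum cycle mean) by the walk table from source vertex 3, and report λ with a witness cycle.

q=0: [-∞, -∞, -∞, 0, -∞]
q=1: [-20, -5, -14, -9, -10]
q=2: [-2, -3, -3, -9, -13]
q=3: [-5, 6, -1, 2, 5]
q=4: [13, 12, 8, 4, 2]
q=5: [10, 21, 14, 13, 20]
Optimal cycle mean attained by: cycle 0->4->0, total 7 + 8, length 2.
Answer: λ = 15/2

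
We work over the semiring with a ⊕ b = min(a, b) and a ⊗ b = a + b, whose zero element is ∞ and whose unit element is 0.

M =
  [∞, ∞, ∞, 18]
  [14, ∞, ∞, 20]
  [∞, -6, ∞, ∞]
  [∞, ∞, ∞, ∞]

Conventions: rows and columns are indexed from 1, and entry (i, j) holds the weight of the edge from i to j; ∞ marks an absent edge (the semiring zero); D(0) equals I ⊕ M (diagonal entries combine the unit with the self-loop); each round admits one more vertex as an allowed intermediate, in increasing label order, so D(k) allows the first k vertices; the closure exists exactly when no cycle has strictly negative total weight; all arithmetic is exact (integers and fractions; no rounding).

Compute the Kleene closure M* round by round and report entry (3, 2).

D(0):
  [0, ∞, ∞, 18]
  [14, 0, ∞, 20]
  [∞, -6, 0, ∞]
  [∞, ∞, ∞, 0]
D(1):
  [0, ∞, ∞, 18]
  [14, 0, ∞, 20]
  [∞, -6, 0, ∞]
  [∞, ∞, ∞, 0]
D(2):
  [0, ∞, ∞, 18]
  [14, 0, ∞, 20]
  [8, -6, 0, 14]
  [∞, ∞, ∞, 0]
D(3):
  [0, ∞, ∞, 18]
  [14, 0, ∞, 20]
  [8, -6, 0, 14]
  [∞, ∞, ∞, 0]
D(4):
  [0, ∞, ∞, 18]
  [14, 0, ∞, 20]
  [8, -6, 0, 14]
  [∞, ∞, ∞, 0]
Answer: M*[3][2] = -6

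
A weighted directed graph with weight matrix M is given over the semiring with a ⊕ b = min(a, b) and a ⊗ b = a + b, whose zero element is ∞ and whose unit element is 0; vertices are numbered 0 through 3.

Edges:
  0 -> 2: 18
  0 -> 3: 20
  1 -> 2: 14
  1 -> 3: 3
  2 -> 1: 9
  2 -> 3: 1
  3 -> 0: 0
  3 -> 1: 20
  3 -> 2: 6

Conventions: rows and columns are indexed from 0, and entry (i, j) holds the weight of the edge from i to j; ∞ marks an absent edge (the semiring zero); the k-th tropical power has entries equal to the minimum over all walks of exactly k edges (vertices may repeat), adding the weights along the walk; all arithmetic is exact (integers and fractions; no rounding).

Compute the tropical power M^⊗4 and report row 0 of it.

M^⊗2:
  [20, 27, 26, 19]
  [3, 23, 9, 15]
  [1, 21, 7, 12]
  [∞, 15, 18, 7]
M^⊗3:
  [19, 35, 25, 27]
  [15, 18, 21, 10]
  [12, 16, 18, 8]
  [7, 27, 13, 18]
M^⊗4:
  [27, 34, 33, 26]
  [10, 30, 16, 21]
  [8, 27, 14, 19]
  [18, 22, 24, 14]
Answer: row 0 of M^⊗4 = [27, 34, 33, 26]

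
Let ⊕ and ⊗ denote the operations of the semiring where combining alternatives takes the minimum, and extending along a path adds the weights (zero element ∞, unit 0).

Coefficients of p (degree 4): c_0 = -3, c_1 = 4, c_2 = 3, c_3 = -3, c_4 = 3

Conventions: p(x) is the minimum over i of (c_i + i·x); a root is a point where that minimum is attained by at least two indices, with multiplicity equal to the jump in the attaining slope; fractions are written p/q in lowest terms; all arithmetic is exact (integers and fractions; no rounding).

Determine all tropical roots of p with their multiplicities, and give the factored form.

hull edge (i=0, c=-3) to (i=3, c=-3): slope 0, span 3
hull edge (i=3, c=-3) to (i=4, c=3): slope 6, span 1
Factored form: p(x) = 3 ⊗ (x ⊕ (-6)) ⊗ (x ⊕ 0) ⊗ (x ⊕ 0) ⊗ (x ⊕ 0)
Answer: roots = -6 (mult 1), 0 (mult 3)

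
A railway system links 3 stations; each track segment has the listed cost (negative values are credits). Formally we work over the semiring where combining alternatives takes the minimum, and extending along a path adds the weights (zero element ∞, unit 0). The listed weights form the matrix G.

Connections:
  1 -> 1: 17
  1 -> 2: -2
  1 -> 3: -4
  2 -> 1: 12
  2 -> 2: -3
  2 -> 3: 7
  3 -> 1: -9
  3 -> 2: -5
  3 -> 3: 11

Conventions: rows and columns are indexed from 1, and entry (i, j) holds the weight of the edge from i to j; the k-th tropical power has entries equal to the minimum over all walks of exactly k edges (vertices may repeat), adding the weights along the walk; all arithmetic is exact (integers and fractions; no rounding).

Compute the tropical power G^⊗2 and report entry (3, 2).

G^⊗2:
  [-13, -9, 5]
  [-2, -6, 4]
  [2, -11, -13]
Key observation: the optimum is the walk 3->1->2, with weight (-9) + (-2) = -11.
Optimal value attained by: walk 3->1->2.
Answer: (G^⊗2)[3][2] = -11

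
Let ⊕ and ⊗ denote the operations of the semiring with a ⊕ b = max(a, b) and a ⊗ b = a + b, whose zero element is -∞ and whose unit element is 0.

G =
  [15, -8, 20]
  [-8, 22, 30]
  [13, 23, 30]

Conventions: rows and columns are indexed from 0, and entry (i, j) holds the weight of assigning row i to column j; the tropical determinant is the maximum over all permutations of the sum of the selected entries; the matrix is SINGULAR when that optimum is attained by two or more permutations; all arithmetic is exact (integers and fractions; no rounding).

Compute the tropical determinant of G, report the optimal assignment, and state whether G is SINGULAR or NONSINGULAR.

σ = (0, 1, 2): 15 + 22 + 30 = 67
σ = (0, 2, 1): 15 + 30 + 23 = 68
σ = (1, 0, 2): (-8) + (-8) + 30 = 14
σ = (1, 2, 0): (-8) + 30 + 13 = 35
σ = (2, 0, 1): 20 + (-8) + 23 = 35
σ = (2, 1, 0): 20 + 22 + 13 = 55
Optimal value attained by: σ = (0, 2, 1).
Answer: det⊕(G) = 68; verdict: NONSINGULAR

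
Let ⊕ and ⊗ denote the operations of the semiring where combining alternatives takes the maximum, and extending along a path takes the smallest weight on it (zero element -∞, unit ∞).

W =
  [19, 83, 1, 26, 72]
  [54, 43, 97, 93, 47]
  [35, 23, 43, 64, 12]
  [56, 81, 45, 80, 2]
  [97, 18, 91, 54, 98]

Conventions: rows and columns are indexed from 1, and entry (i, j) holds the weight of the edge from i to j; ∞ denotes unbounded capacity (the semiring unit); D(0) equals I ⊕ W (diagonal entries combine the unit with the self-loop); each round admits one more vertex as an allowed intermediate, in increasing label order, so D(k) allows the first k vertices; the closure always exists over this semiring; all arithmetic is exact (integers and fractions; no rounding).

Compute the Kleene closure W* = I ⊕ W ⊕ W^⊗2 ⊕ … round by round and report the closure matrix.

D(0):
  [∞, 83, 1, 26, 72]
  [54, ∞, 97, 93, 47]
  [35, 23, ∞, 64, 12]
  [56, 81, 45, ∞, 2]
  [97, 18, 91, 54, ∞]
D(1):
  [∞, 83, 1, 26, 72]
  [54, ∞, 97, 93, 54]
  [35, 35, ∞, 64, 35]
  [56, 81, 45, ∞, 56]
  [97, 83, 91, 54, ∞]
D(2):
  [∞, 83, 83, 83, 72]
  [54, ∞, 97, 93, 54]
  [35, 35, ∞, 64, 35]
  [56, 81, 81, ∞, 56]
  [97, 83, 91, 83, ∞]
D(3):
  [∞, 83, 83, 83, 72]
  [54, ∞, 97, 93, 54]
  [35, 35, ∞, 64, 35]
  [56, 81, 81, ∞, 56]
  [97, 83, 91, 83, ∞]
D(4):
  [∞, 83, 83, 83, 72]
  [56, ∞, 97, 93, 56]
  [56, 64, ∞, 64, 56]
  [56, 81, 81, ∞, 56]
  [97, 83, 91, 83, ∞]
D(5):
  [∞, 83, 83, 83, 72]
  [56, ∞, 97, 93, 56]
  [56, 64, ∞, 64, 56]
  [56, 81, 81, ∞, 56]
  [97, 83, 91, 83, ∞]
Answer: W* = [[∞, 83, 83, 83, 72], [56, ∞, 97, 93, 56], [56, 64, ∞, 64, 56], [56, 81, 81, ∞, 56], [97, 83, 91, 83, ∞]]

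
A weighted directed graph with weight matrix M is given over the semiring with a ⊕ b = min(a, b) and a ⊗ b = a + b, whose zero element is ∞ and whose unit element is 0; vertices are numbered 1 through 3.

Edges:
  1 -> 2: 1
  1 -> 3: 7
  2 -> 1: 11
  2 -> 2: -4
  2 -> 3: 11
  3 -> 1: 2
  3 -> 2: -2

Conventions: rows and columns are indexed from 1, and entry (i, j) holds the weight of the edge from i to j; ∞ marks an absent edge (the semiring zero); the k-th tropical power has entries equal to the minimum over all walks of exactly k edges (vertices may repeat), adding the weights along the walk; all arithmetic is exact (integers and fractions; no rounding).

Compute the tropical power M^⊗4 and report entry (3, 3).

M^⊗2:
  [9, -3, 12]
  [7, -8, 7]
  [9, -6, 9]
M^⊗3:
  [8, -7, 8]
  [3, -12, 3]
  [5, -10, 5]
M^⊗4:
  [4, -11, 4]
  [-1, -16, -1]
  [1, -14, 1]
Key observation: the optimum is the walk 3->2->2->2->3, with weight (-2) + (-4) + (-4) + 11 = 1.
Optimal value attained by: walk 3->2->2->2->3.
Answer: (M^⊗4)[3][3] = 1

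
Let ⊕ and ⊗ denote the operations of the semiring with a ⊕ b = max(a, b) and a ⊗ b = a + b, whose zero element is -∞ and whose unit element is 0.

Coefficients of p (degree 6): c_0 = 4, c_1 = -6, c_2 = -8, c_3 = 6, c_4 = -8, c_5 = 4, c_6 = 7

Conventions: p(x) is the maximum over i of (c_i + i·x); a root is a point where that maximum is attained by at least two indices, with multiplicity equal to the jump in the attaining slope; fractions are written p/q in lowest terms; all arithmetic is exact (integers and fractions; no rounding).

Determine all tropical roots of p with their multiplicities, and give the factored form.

hull edge (i=0, c=4) to (i=3, c=6): slope 2/3, span 3
hull edge (i=3, c=6) to (i=6, c=7): slope 1/3, span 3
Factored form: p(x) = 7 ⊗ (x ⊕ (-2/3)) ⊗ (x ⊕ (-2/3)) ⊗ (x ⊕ (-2/3)) ⊗ (x ⊕ (-1/3)) ⊗ (x ⊕ (-1/3)) ⊗ (x ⊕ (-1/3))
Answer: roots = -2/3 (mult 3), -1/3 (mult 3)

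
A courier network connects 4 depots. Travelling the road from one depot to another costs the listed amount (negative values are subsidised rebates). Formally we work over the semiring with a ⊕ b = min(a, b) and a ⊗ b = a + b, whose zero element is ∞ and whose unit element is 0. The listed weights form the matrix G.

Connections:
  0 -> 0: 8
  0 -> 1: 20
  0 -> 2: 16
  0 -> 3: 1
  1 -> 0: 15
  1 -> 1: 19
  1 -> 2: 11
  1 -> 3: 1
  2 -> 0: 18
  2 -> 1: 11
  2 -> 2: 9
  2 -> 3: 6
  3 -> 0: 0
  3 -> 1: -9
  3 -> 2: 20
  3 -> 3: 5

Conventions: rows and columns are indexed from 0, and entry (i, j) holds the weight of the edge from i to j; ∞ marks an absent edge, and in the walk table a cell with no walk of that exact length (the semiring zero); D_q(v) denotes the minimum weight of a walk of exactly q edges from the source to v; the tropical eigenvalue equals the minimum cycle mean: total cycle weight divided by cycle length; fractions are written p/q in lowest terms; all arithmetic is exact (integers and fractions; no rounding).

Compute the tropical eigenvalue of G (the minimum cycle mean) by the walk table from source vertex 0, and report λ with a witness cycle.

q=0: [0, ∞, ∞, ∞]
q=1: [8, 20, 16, 1]
q=2: [1, -8, 21, 6]
q=3: [6, -3, 3, -7]
q=4: [-7, -16, 8, -2]
Optimal cycle mean attained by: cycle 1->3->1, total 1 + (-9), length 2.
Answer: λ = -4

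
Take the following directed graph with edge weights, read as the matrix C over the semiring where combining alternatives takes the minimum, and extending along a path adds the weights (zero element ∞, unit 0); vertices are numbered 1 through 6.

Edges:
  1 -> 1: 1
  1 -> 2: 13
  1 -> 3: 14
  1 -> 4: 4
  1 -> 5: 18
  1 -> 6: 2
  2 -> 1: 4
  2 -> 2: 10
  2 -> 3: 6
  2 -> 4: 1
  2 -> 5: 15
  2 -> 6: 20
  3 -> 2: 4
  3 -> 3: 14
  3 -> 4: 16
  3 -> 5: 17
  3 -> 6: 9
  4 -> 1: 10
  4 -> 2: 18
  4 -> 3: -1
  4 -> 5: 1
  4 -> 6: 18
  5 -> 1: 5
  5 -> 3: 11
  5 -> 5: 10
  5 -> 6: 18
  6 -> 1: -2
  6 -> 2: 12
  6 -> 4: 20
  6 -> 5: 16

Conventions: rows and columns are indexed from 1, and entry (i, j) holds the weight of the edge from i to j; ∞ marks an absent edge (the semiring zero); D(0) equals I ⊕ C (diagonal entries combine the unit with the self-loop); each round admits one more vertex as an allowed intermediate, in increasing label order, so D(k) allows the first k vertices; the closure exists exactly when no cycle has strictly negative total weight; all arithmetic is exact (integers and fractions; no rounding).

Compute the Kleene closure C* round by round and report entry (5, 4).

D(0):
  [0, 13, 14, 4, 18, 2]
  [4, 0, 6, 1, 15, 20]
  [∞, 4, 0, 16, 17, 9]
  [10, 18, -1, 0, 1, 18]
  [5, ∞, 11, ∞, 0, 18]
  [-2, 12, ∞, 20, 16, 0]
D(1):
  [0, 13, 14, 4, 18, 2]
  [4, 0, 6, 1, 15, 6]
  [∞, 4, 0, 16, 17, 9]
  [10, 18, -1, 0, 1, 12]
  [5, 18, 11, 9, 0, 7]
  [-2, 11, 12, 2, 16, 0]
D(2):
  [0, 13, 14, 4, 18, 2]
  [4, 0, 6, 1, 15, 6]
  [8, 4, 0, 5, 17, 9]
  [10, 18, -1, 0, 1, 12]
  [5, 18, 11, 9, 0, 7]
  [-2, 11, 12, 2, 16, 0]
D(3):
  [0, 13, 14, 4, 18, 2]
  [4, 0, 6, 1, 15, 6]
  [8, 4, 0, 5, 17, 9]
  [7, 3, -1, 0, 1, 8]
  [5, 15, 11, 9, 0, 7]
  [-2, 11, 12, 2, 16, 0]
D(4):
  [0, 7, 3, 4, 5, 2]
  [4, 0, 0, 1, 2, 6]
  [8, 4, 0, 5, 6, 9]
  [7, 3, -1, 0, 1, 8]
  [5, 12, 8, 9, 0, 7]
  [-2, 5, 1, 2, 3, 0]
D(5):
  [0, 7, 3, 4, 5, 2]
  [4, 0, 0, 1, 2, 6]
  [8, 4, 0, 5, 6, 9]
  [6, 3, -1, 0, 1, 8]
  [5, 12, 8, 9, 0, 7]
  [-2, 5, 1, 2, 3, 0]
D(6):
  [0, 7, 3, 4, 5, 2]
  [4, 0, 0, 1, 2, 6]
  [7, 4, 0, 5, 6, 9]
  [6, 3, -1, 0, 1, 8]
  [5, 12, 8, 9, 0, 7]
  [-2, 5, 1, 2, 3, 0]
Answer: C*[5][4] = 9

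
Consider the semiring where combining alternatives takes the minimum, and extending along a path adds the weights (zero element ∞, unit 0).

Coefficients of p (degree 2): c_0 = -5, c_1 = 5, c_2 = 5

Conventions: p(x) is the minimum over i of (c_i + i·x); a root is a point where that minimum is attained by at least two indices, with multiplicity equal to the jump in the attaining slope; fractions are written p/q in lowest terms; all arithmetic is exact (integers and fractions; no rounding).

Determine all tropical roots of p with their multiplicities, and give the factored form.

hull edge (i=0, c=-5) to (i=2, c=5): slope 5, span 2
Factored form: p(x) = 5 ⊗ (x ⊕ (-5)) ⊗ (x ⊕ (-5))
Answer: roots = -5 (mult 2)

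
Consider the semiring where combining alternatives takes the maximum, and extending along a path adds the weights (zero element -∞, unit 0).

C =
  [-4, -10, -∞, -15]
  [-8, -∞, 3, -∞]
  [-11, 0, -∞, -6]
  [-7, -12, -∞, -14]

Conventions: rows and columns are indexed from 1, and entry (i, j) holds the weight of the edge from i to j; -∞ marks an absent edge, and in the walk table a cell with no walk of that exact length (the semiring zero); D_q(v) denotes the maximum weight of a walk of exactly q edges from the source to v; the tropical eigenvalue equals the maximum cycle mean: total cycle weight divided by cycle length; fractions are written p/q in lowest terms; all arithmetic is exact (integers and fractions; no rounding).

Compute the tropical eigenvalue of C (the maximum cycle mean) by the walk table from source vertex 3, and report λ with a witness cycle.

q=0: [-∞, -∞, 0, -∞]
q=1: [-11, 0, -∞, -6]
q=2: [-8, -18, 3, -20]
q=3: [-8, 3, -15, -3]
q=4: [-5, -15, 6, -17]
Optimal cycle mean attained by: cycle 2->3->2, total 3 + 0, length 2.
Answer: λ = 3/2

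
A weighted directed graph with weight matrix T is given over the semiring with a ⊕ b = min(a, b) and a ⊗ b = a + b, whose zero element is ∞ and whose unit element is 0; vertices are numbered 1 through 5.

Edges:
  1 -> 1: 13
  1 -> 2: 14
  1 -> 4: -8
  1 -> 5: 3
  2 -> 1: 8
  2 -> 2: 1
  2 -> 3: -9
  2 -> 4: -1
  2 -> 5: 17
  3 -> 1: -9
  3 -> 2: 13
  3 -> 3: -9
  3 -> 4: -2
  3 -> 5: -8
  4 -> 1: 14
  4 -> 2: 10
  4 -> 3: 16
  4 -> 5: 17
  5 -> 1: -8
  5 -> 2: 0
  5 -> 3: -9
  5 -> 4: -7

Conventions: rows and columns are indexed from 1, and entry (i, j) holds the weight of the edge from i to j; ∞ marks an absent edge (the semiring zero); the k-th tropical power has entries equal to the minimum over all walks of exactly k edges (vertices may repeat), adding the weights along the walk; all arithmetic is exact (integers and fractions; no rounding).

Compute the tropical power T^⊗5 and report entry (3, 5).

T^⊗2:
  [-5, 2, -6, -4, 9]
  [-18, 2, -18, -11, -17]
  [-18, -8, -18, -17, -17]
  [7, 11, 1, 6, 8]
  [-18, 1, -18, -16, -17]
T^⊗3:
  [-15, 3, -15, -13, -14]
  [-27, -17, -27, -26, -26]
  [-27, -17, -27, -26, -26]
  [-8, 8, -8, -1, -7]
  [-27, -17, -27, -26, -26]
T^⊗4:
  [-24, -14, -24, -23, -23]
  [-36, -26, -36, -35, -35]
  [-36, -26, -36, -35, -35]
  [-17, -7, -17, -16, -16]
  [-36, -26, -36, -35, -35]
T^⊗5:
  [-33, -23, -33, -32, -32]
  [-45, -35, -45, -44, -44]
  [-45, -35, -45, -44, -44]
  [-26, -16, -26, -25, -25]
  [-45, -35, -45, -44, -44]
Key observation: the optimum is the walk 3->3->3->3->3->5, with weight (-9) + (-9) + (-9) + (-9) + (-8) = -44.
Optimal value attained by: walk 3->3->3->3->3->5.
Answer: (T^⊗5)[3][5] = -44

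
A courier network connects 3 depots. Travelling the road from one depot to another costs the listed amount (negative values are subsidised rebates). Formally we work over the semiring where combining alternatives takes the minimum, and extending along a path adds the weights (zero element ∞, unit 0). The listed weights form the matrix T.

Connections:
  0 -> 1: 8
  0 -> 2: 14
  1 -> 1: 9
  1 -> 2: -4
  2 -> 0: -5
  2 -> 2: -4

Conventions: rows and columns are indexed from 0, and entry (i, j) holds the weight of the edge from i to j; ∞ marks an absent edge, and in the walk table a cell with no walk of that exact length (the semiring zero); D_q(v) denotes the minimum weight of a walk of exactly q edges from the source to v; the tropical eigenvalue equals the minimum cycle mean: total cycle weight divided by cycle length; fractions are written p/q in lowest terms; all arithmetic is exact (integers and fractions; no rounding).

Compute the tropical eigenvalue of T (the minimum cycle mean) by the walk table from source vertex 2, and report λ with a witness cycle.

q=0: [∞, ∞, 0]
q=1: [-5, ∞, -4]
q=2: [-9, 3, -8]
q=3: [-13, -1, -12]
Optimal cycle mean attained by: cycle 2->2, total (-4), length 1.
Answer: λ = -4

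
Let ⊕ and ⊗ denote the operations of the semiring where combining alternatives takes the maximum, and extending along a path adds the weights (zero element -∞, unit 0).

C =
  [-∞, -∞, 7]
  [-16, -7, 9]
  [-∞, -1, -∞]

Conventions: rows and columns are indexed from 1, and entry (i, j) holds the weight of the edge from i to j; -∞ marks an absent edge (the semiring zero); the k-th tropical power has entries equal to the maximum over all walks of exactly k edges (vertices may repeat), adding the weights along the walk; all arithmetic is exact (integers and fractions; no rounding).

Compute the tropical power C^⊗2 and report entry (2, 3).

C^⊗2:
  [-∞, 6, -∞]
  [-23, 8, 2]
  [-17, -8, 8]
Key observation: the optimum is the walk 2->2->3, with weight (-7) + 9 = 2.
Optimal value attained by: walk 2->2->3.
Answer: (C^⊗2)[2][3] = 2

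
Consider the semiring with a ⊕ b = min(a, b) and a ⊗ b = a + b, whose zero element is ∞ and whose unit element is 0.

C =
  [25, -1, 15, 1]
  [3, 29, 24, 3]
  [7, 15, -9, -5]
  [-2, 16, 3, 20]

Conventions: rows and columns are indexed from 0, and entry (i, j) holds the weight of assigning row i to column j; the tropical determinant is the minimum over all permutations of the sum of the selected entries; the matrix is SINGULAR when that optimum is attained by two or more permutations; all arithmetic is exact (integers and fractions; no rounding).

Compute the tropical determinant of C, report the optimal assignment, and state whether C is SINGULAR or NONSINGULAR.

σ = (0, 1, 2, 3): 25 + 29 + (-9) + 20 = 65
σ = (0, 1, 3, 2): 25 + 29 + (-5) + 3 = 52
σ = (0, 2, 1, 3): 25 + 24 + 15 + 20 = 84
σ = (0, 2, 3, 1): 25 + 24 + (-5) + 16 = 60
σ = (0, 3, 1, 2): 25 + 3 + 15 + 3 = 46
σ = (0, 3, 2, 1): 25 + 3 + (-9) + 16 = 35
σ = (1, 0, 2, 3): (-1) + 3 + (-9) + 20 = 13
σ = (1, 0, 3, 2): (-1) + 3 + (-5) + 3 = 0
σ = (1, 2, 0, 3): (-1) + 24 + 7 + 20 = 50
σ = (1, 2, 3, 0): (-1) + 24 + (-5) + (-2) = 16
σ = (1, 3, 0, 2): (-1) + 3 + 7 + 3 = 12
σ = (1, 3, 2, 0): (-1) + 3 + (-9) + (-2) = -9
σ = (2, 0, 1, 3): 15 + 3 + 15 + 20 = 53
σ = (2, 0, 3, 1): 15 + 3 + (-5) + 16 = 29
σ = (2, 1, 0, 3): 15 + 29 + 7 + 20 = 71
σ = (2, 1, 3, 0): 15 + 29 + (-5) + (-2) = 37
σ = (2, 3, 0, 1): 15 + 3 + 7 + 16 = 41
σ = (2, 3, 1, 0): 15 + 3 + 15 + (-2) = 31
σ = (3, 0, 1, 2): 1 + 3 + 15 + 3 = 22
σ = (3, 0, 2, 1): 1 + 3 + (-9) + 16 = 11
σ = (3, 1, 0, 2): 1 + 29 + 7 + 3 = 40
σ = (3, 1, 2, 0): 1 + 29 + (-9) + (-2) = 19
σ = (3, 2, 0, 1): 1 + 24 + 7 + 16 = 48
σ = (3, 2, 1, 0): 1 + 24 + 15 + (-2) = 38
Optimal value attained by: σ = (1, 3, 2, 0).
Answer: det⊕(C) = -9; verdict: NONSINGULAR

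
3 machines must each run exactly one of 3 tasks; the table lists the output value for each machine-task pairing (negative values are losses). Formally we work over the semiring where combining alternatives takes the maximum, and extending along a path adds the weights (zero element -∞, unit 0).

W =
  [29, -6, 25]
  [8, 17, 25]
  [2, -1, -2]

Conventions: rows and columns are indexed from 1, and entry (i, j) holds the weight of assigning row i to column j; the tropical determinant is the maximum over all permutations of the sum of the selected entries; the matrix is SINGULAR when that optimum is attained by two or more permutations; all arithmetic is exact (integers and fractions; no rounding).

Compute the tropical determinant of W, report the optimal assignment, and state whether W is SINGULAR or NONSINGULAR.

σ = (1, 2, 3): 29 + 17 + (-2) = 44
σ = (1, 3, 2): 29 + 25 + (-1) = 53
σ = (2, 1, 3): (-6) + 8 + (-2) = 0
σ = (2, 3, 1): (-6) + 25 + 2 = 21
σ = (3, 1, 2): 25 + 8 + (-1) = 32
σ = (3, 2, 1): 25 + 17 + 2 = 44
Optimal value attained by: σ = (1, 3, 2).
Answer: det⊕(W) = 53; verdict: NONSINGULAR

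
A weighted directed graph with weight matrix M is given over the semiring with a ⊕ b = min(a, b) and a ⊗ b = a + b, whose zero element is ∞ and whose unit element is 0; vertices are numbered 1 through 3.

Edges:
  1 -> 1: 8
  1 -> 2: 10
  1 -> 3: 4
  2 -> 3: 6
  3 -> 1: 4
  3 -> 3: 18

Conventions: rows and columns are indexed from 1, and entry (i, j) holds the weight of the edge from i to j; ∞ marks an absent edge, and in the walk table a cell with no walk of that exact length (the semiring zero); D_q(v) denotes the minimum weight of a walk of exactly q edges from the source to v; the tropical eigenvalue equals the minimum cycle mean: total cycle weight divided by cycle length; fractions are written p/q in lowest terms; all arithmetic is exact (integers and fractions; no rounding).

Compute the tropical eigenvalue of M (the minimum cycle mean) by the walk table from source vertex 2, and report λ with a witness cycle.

q=0: [∞, 0, ∞]
q=1: [∞, ∞, 6]
q=2: [10, ∞, 24]
q=3: [18, 20, 14]
Optimal cycle mean attained by: cycle 1->3->1, total 4 + 4, length 2.
Answer: λ = 4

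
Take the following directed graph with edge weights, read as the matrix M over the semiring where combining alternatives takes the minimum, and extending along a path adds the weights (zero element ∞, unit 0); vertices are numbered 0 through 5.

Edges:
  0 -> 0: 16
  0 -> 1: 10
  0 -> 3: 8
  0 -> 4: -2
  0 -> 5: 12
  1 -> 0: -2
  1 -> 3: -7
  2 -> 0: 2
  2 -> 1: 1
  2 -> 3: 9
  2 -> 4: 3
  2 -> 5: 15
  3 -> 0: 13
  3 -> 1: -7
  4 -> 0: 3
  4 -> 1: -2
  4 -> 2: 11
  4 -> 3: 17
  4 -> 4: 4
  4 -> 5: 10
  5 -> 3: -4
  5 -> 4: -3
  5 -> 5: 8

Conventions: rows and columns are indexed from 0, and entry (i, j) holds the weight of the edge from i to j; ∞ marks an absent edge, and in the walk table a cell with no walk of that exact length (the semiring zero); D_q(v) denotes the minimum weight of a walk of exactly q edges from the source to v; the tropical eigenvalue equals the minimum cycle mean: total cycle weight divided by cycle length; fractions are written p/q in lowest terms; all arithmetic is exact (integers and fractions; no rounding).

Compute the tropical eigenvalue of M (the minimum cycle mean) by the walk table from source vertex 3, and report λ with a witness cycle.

q=0: [∞, ∞, ∞, 0, ∞, ∞]
q=1: [13, -7, ∞, ∞, ∞, ∞]
q=2: [-9, 23, ∞, -14, 11, 25]
q=3: [-1, -21, 22, -1, -11, 3]
q=4: [-23, -13, 0, -28, -7, -1]
q=5: [-15, -35, 4, -20, -25, -11]
q=6: [-37, -27, -14, -42, -21, -15]
Optimal cycle mean attained by: cycle 1->3->1, total (-7) + (-7), length 2.
Answer: λ = -7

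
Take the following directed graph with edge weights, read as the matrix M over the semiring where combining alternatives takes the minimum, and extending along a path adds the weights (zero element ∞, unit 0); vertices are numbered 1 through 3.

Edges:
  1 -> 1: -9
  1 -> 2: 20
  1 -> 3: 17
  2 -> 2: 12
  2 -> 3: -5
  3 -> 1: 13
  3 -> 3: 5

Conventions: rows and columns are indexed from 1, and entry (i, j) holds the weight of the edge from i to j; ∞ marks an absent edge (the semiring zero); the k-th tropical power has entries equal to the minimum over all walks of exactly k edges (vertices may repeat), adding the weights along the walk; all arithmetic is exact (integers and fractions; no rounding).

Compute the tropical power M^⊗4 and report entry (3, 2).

M^⊗2:
  [-18, 11, 8]
  [8, 24, 0]
  [4, 33, 10]
M^⊗3:
  [-27, 2, -1]
  [-1, 28, 5]
  [-5, 24, 15]
M^⊗4:
  [-36, -7, -10]
  [-10, 19, 10]
  [-14, 15, 12]
Key observation: the optimum is the walk 3->1->1->1->2, with weight 13 + (-9) + (-9) + 20 = 15.
Optimal value attained by: walk 3->1->1->1->2.
Answer: (M^⊗4)[3][2] = 15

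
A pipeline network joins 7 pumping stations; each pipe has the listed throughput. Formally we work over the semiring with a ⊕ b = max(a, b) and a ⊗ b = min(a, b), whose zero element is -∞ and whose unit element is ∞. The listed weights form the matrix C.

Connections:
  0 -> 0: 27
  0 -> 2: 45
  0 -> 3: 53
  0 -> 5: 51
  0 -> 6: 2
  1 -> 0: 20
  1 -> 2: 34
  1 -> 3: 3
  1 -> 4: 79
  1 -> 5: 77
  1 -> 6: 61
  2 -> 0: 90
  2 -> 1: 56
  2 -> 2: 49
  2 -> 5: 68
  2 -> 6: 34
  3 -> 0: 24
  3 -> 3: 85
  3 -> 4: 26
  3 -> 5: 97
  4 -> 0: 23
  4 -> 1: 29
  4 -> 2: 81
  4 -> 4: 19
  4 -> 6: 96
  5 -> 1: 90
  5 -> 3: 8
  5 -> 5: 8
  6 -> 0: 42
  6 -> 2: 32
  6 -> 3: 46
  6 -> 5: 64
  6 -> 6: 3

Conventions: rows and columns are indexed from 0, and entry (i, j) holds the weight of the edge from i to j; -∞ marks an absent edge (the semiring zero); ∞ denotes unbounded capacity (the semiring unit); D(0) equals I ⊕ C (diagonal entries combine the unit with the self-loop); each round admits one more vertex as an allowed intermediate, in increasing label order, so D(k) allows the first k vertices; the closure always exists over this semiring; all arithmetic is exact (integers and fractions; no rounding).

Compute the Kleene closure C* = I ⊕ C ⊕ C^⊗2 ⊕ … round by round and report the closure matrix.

D(0):
  [∞, -∞, 45, 53, -∞, 51, 2]
  [20, ∞, 34, 3, 79, 77, 61]
  [90, 56, ∞, -∞, -∞, 68, 34]
  [24, -∞, -∞, ∞, 26, 97, -∞]
  [23, 29, 81, -∞, ∞, -∞, 96]
  [-∞, 90, -∞, 8, -∞, ∞, -∞]
  [42, -∞, 32, 46, -∞, 64, ∞]
D(1):
  [∞, -∞, 45, 53, -∞, 51, 2]
  [20, ∞, 34, 20, 79, 77, 61]
  [90, 56, ∞, 53, -∞, 68, 34]
  [24, -∞, 24, ∞, 26, 97, 2]
  [23, 29, 81, 23, ∞, 23, 96]
  [-∞, 90, -∞, 8, -∞, ∞, -∞]
  [42, -∞, 42, 46, -∞, 64, ∞]
D(2):
  [∞, -∞, 45, 53, -∞, 51, 2]
  [20, ∞, 34, 20, 79, 77, 61]
  [90, 56, ∞, 53, 56, 68, 56]
  [24, -∞, 24, ∞, 26, 97, 2]
  [23, 29, 81, 23, ∞, 29, 96]
  [20, 90, 34, 20, 79, ∞, 61]
  [42, -∞, 42, 46, -∞, 64, ∞]
D(3):
  [∞, 45, 45, 53, 45, 51, 45]
  [34, ∞, 34, 34, 79, 77, 61]
  [90, 56, ∞, 53, 56, 68, 56]
  [24, 24, 24, ∞, 26, 97, 24]
  [81, 56, 81, 53, ∞, 68, 96]
  [34, 90, 34, 34, 79, ∞, 61]
  [42, 42, 42, 46, 42, 64, ∞]
D(4):
  [∞, 45, 45, 53, 45, 53, 45]
  [34, ∞, 34, 34, 79, 77, 61]
  [90, 56, ∞, 53, 56, 68, 56]
  [24, 24, 24, ∞, 26, 97, 24]
  [81, 56, 81, 53, ∞, 68, 96]
  [34, 90, 34, 34, 79, ∞, 61]
  [42, 42, 42, 46, 42, 64, ∞]
D(5):
  [∞, 45, 45, 53, 45, 53, 45]
  [79, ∞, 79, 53, 79, 77, 79]
  [90, 56, ∞, 53, 56, 68, 56]
  [26, 26, 26, ∞, 26, 97, 26]
  [81, 56, 81, 53, ∞, 68, 96]
  [79, 90, 79, 53, 79, ∞, 79]
  [42, 42, 42, 46, 42, 64, ∞]
D(6):
  [∞, 53, 53, 53, 53, 53, 53]
  [79, ∞, 79, 53, 79, 77, 79]
  [90, 68, ∞, 53, 68, 68, 68]
  [79, 90, 79, ∞, 79, 97, 79]
  [81, 68, 81, 53, ∞, 68, 96]
  [79, 90, 79, 53, 79, ∞, 79]
  [64, 64, 64, 53, 64, 64, ∞]
D(7):
  [∞, 53, 53, 53, 53, 53, 53]
  [79, ∞, 79, 53, 79, 77, 79]
  [90, 68, ∞, 53, 68, 68, 68]
  [79, 90, 79, ∞, 79, 97, 79]
  [81, 68, 81, 53, ∞, 68, 96]
  [79, 90, 79, 53, 79, ∞, 79]
  [64, 64, 64, 53, 64, 64, ∞]
Answer: C* = [[∞, 53, 53, 53, 53, 53, 53], [79, ∞, 79, 53, 79, 77, 79], [90, 68, ∞, 53, 68, 68, 68], [79, 90, 79, ∞, 79, 97, 79], [81, 68, 81, 53, ∞, 68, 96], [79, 90, 79, 53, 79, ∞, 79], [64, 64, 64, 53, 64, 64, ∞]]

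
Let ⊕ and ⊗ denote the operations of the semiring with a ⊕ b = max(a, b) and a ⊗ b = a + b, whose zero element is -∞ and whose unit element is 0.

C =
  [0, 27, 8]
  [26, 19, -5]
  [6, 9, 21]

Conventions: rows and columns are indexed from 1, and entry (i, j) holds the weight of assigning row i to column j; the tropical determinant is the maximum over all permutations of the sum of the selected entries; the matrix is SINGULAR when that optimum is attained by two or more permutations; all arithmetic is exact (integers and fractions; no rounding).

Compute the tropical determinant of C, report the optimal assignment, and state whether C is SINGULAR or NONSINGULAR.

σ = (1, 2, 3): 0 + 19 + 21 = 40
σ = (1, 3, 2): 0 + (-5) + 9 = 4
σ = (2, 1, 3): 27 + 26 + 21 = 74
σ = (2, 3, 1): 27 + (-5) + 6 = 28
σ = (3, 1, 2): 8 + 26 + 9 = 43
σ = (3, 2, 1): 8 + 19 + 6 = 33
Optimal value attained by: σ = (2, 1, 3).
Answer: det⊕(C) = 74; verdict: NONSINGULAR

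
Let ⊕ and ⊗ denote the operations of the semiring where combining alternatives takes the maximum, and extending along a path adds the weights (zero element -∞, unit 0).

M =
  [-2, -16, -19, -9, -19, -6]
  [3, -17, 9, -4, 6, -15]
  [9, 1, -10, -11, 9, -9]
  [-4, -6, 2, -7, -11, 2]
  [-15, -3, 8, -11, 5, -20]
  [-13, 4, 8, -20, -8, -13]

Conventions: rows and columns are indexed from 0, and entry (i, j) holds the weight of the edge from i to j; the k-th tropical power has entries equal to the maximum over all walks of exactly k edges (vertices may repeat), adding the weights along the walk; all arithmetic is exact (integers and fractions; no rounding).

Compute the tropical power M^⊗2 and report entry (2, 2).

M^⊗2:
  [-4, -2, 2, -11, -10, -7]
  [18, 10, 14, -2, 18, 0]
  [7, 6, 17, 0, 14, 3]
  [11, 6, 10, -9, 11, -5]
  [17, 9, 13, -3, 17, -1]
  [17, 9, 13, 0, 17, -1]
Key observation: the optimum is the walk 2->4->2, with weight 9 + 8 = 17.
Optimal value attained by: walk 2->4->2.
Answer: (M^⊗2)[2][2] = 17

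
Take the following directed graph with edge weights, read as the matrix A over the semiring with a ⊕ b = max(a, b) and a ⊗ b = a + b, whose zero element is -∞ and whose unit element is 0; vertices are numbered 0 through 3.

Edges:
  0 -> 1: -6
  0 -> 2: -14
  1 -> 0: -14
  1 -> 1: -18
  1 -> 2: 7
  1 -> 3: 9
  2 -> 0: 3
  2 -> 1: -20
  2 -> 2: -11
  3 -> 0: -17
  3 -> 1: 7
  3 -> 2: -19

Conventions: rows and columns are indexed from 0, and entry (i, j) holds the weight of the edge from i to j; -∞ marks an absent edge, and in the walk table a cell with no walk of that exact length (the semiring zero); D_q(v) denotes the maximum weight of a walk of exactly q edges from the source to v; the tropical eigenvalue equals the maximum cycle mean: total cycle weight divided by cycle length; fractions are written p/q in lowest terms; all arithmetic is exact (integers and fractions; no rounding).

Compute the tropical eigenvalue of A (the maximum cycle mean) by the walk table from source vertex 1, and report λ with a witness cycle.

q=0: [-∞, 0, -∞, -∞]
q=1: [-14, -18, 7, 9]
q=2: [10, 16, -4, -9]
q=3: [2, 4, 23, 25]
q=4: [26, 32, 12, 13]
Optimal cycle mean attained by: cycle 1->3->1, total 9 + 7, length 2.
Answer: λ = 8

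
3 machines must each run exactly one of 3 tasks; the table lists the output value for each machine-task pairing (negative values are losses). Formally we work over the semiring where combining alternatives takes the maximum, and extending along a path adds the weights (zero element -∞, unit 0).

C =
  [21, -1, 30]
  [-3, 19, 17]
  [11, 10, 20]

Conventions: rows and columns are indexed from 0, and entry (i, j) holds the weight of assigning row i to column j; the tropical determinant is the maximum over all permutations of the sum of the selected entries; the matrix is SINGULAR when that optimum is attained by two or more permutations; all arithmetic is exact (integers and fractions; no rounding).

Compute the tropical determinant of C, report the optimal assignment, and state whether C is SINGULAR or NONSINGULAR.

σ = (0, 1, 2): 21 + 19 + 20 = 60
σ = (0, 2, 1): 21 + 17 + 10 = 48
σ = (1, 0, 2): (-1) + (-3) + 20 = 16
σ = (1, 2, 0): (-1) + 17 + 11 = 27
σ = (2, 0, 1): 30 + (-3) + 10 = 37
σ = (2, 1, 0): 30 + 19 + 11 = 60
Optimal value attained by: σ = (0, 1, 2).
Answer: det⊕(C) = 60; verdict: SINGULAR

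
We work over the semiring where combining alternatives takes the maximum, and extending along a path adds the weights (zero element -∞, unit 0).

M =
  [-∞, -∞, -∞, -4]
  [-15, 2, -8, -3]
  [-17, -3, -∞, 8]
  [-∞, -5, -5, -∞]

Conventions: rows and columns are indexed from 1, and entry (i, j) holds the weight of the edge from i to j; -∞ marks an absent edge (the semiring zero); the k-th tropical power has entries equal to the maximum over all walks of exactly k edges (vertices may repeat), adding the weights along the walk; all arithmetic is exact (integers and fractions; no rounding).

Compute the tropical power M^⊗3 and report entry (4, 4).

M^⊗2:
  [-∞, -9, -9, -∞]
  [-13, 4, -6, 0]
  [-18, 3, 3, -6]
  [-20, -3, -13, 3]
M^⊗3:
  [-24, -7, -17, -1]
  [-11, 6, -4, 2]
  [-12, 5, -5, 11]
  [-18, -1, -2, -5]
Key observation: the optimum is the walk 4->2->3->4, with weight (-5) + (-8) + 8 = -5.
Optimal value attained by: walk 4->2->3->4.
Answer: (M^⊗3)[4][4] = -5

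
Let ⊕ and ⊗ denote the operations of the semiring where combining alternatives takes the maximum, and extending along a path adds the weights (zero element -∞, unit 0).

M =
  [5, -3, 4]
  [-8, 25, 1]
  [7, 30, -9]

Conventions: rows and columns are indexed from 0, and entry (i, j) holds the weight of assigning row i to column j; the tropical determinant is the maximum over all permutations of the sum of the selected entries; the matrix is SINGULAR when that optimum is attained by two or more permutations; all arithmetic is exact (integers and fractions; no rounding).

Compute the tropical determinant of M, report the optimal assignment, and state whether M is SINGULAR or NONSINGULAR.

σ = (0, 1, 2): 5 + 25 + (-9) = 21
σ = (0, 2, 1): 5 + 1 + 30 = 36
σ = (1, 0, 2): (-3) + (-8) + (-9) = -20
σ = (1, 2, 0): (-3) + 1 + 7 = 5
σ = (2, 0, 1): 4 + (-8) + 30 = 26
σ = (2, 1, 0): 4 + 25 + 7 = 36
Optimal value attained by: σ = (0, 2, 1).
Answer: det⊕(M) = 36; verdict: SINGULAR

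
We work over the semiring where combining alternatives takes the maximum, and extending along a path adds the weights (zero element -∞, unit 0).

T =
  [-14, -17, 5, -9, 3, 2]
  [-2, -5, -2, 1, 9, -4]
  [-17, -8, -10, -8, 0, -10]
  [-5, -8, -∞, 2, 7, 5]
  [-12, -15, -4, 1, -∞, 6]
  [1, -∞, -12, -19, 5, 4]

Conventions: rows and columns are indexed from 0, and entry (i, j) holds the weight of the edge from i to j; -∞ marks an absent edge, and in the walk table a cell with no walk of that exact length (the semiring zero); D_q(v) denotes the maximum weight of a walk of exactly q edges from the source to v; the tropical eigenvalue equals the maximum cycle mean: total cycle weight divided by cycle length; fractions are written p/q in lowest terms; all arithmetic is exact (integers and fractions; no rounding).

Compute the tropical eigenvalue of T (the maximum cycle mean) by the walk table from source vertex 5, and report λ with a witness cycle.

q=0: [-∞, -∞, -∞, -∞, -∞, 0]
q=1: [1, -∞, -12, -19, 5, 4]
q=2: [5, -10, 6, 6, 9, 11]
q=3: [12, -2, 10, 10, 16, 15]
q=4: [16, 2, 17, 17, 20, 22]
q=5: [23, 9, 21, 21, 27, 26]
q=6: [27, 13, 28, 28, 31, 33]
Optimal cycle mean attained by: cycle 4->5->4, total 6 + 5, length 2.
Answer: λ = 11/2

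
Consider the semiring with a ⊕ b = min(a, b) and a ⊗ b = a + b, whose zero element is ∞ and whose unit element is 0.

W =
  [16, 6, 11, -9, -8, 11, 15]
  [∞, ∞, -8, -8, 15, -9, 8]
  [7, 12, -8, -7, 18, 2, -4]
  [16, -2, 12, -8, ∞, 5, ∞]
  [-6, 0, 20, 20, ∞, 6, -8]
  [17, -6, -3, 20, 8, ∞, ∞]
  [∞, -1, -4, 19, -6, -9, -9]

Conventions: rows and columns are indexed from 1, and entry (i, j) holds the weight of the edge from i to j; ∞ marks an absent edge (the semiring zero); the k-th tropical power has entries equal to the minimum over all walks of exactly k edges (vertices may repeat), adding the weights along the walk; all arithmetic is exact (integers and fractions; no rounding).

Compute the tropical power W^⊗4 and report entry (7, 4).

W^⊗2:
  [-14, -11, -2, -17, 8, -4, -16]
  [-1, -15, -16, -16, -1, -6, -12]
  [-1, -9, -16, -15, -10, -13, -13]
  [8, -10, -10, -16, 8, -11, 6]
  [10, -9, -12, -15, -14, -17, -17]
  [2, 8, -14, -14, 9, -15, -7]
  [-12, -15, -13, -11, -15, -18, -18]
W^⊗3:
  [-1, -19, -20, -25, -22, -25, -25]
  [-9, -18, -24, -24, -18, -24, -21]
  [-16, -19, -24, -23, -19, -22, -22]
  [-3, -18, -18, -24, -3, -19, -14]
  [-20, -23, -21, -23, -23, -26, -26]
  [-7, -21, -22, -22, -13, -16, -18]
  [-21, -24, -23, -23, -24, -27, -27]
W^⊗4:
  [-28, -31, -29, -33, -31, -34, -34]
  [-24, -30, -32, -32, -27, -30, -30]
  [-25, -28, -32, -31, -28, -31, -31]
  [-11, -26, -26, -32, -20, -27, -23]
  [-29, -32, -31, -31, -32, -35, -35]
  [-19, -24, -30, -30, -24, -30, -27]
  [-30, -33, -32, -32, -33, -36, -36]
Key observation: the optimum is the walk 7->7->6->2->4, with weight (-9) + (-9) + (-6) + (-8) = -32.
Optimal value attained by: walk 7->7->6->2->4.
Answer: (W^⊗4)[7][4] = -32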